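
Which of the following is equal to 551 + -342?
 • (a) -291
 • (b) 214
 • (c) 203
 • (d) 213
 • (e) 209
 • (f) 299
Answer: e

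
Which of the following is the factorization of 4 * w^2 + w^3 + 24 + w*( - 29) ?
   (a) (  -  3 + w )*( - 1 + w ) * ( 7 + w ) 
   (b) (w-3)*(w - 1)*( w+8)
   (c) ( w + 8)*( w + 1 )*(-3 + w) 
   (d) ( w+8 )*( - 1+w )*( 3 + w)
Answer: b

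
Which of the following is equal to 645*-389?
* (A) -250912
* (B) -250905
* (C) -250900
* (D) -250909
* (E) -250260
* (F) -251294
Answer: B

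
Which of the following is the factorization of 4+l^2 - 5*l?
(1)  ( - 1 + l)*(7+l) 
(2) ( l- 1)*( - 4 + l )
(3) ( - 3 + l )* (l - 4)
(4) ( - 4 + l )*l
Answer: 2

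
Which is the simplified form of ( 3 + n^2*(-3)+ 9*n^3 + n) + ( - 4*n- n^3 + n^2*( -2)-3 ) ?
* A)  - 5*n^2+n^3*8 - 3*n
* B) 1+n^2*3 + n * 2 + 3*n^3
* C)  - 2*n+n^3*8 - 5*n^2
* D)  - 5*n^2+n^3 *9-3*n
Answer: A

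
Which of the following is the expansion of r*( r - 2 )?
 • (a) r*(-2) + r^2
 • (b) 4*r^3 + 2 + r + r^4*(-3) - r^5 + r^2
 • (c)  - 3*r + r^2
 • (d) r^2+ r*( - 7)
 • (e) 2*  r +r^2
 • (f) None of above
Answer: a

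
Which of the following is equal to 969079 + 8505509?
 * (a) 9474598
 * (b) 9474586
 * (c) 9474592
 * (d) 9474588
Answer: d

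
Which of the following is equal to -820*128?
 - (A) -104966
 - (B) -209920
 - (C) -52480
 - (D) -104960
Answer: D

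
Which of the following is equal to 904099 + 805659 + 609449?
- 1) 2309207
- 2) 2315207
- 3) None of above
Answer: 3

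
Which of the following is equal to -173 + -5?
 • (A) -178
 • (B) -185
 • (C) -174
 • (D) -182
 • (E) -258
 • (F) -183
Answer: A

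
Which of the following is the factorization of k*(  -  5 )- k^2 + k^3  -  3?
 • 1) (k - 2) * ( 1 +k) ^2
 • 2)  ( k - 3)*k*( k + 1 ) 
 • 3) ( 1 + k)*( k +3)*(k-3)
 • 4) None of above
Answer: 4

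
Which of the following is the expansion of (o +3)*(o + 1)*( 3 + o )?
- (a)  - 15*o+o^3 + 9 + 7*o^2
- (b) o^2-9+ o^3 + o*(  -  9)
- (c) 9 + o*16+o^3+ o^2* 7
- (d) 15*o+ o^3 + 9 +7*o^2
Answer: d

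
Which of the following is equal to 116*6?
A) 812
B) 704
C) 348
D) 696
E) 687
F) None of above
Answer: D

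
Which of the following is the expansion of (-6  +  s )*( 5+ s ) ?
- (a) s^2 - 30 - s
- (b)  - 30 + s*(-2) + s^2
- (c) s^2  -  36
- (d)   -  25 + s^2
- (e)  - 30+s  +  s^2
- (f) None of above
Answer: a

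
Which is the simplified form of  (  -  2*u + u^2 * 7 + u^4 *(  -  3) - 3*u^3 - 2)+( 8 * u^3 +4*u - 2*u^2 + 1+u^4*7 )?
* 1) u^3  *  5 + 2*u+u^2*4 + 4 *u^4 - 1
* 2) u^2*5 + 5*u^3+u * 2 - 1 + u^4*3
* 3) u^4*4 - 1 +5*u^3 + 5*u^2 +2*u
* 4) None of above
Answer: 3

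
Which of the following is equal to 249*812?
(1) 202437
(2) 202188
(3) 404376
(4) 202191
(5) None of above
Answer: 2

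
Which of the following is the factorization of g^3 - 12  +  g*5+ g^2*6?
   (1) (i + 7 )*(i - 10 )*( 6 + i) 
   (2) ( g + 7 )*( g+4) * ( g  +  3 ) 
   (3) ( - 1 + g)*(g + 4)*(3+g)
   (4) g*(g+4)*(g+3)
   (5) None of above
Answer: 3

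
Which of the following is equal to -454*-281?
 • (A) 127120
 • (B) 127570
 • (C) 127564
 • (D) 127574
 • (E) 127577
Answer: D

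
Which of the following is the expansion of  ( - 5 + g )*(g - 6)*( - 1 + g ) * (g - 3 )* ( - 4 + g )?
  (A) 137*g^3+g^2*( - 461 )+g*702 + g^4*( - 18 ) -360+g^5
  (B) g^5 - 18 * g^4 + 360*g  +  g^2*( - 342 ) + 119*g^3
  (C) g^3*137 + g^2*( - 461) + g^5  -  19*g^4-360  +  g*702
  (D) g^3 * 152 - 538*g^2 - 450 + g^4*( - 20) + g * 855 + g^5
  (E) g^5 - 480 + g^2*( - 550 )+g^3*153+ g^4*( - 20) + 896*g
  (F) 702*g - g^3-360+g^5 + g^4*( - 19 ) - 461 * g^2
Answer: C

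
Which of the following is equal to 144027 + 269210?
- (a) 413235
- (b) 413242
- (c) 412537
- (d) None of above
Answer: d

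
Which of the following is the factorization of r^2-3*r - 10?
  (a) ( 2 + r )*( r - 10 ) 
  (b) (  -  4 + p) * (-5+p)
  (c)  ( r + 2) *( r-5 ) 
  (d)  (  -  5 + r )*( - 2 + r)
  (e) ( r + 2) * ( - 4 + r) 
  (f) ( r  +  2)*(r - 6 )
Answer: c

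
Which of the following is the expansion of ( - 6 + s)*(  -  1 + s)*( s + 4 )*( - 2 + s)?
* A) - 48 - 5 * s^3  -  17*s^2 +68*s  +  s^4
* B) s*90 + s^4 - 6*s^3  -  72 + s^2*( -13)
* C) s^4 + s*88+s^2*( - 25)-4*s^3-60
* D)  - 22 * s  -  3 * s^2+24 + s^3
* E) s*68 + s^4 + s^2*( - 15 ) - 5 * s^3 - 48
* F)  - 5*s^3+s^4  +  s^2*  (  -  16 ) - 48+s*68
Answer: F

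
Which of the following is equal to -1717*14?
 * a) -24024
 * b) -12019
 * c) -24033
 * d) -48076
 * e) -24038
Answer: e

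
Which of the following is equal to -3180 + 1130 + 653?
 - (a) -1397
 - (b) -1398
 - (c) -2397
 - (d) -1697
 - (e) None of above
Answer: a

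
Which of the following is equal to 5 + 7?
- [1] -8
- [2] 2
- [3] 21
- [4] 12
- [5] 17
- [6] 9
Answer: 4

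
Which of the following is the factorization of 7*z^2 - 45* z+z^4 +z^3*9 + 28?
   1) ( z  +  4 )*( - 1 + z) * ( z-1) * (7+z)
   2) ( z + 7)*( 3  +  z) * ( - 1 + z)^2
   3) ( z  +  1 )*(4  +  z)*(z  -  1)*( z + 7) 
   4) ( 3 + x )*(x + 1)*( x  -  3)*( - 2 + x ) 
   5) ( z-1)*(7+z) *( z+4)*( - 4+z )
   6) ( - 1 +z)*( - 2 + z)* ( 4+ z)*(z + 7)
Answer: 1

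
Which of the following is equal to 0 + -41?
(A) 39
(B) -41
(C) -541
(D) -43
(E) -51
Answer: B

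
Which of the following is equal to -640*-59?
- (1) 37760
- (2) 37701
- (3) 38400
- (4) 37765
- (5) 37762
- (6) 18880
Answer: 1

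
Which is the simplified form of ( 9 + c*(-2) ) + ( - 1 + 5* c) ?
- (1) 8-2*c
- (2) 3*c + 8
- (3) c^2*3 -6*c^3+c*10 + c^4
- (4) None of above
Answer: 2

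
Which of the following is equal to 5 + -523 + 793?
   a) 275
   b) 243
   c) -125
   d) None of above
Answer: a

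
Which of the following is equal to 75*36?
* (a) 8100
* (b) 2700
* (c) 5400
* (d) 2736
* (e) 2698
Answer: b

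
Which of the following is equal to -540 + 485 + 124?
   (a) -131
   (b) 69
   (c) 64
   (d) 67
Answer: b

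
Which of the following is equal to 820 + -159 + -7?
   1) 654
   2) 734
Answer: 1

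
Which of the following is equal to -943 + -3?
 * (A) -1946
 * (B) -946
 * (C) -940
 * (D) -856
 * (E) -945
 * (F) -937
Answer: B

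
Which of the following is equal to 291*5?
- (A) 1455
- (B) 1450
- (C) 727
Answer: A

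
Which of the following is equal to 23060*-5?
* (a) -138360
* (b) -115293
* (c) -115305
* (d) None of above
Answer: d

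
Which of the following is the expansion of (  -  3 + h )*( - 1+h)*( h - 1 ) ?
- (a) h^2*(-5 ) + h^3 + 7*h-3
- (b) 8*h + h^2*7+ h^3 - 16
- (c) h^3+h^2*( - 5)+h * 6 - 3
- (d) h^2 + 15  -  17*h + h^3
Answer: a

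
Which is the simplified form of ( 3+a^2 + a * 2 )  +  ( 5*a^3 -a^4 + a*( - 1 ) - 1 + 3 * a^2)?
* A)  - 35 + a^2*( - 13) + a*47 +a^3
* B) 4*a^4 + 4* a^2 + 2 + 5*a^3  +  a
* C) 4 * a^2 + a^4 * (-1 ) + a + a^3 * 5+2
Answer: C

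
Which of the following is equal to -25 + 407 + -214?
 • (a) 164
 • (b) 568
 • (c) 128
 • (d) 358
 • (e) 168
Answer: e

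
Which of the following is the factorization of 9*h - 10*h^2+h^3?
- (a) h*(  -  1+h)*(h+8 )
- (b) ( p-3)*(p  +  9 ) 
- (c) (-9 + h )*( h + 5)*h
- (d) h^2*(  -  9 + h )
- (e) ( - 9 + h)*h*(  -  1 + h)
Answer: e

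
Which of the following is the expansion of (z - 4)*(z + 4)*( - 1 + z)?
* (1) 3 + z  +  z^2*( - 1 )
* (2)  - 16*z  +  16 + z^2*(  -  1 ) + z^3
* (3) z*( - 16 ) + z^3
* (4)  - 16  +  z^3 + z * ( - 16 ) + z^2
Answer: 2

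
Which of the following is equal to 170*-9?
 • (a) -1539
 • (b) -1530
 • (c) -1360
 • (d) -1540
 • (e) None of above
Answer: b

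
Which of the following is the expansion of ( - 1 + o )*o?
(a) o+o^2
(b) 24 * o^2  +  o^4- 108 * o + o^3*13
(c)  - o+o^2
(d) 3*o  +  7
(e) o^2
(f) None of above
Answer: c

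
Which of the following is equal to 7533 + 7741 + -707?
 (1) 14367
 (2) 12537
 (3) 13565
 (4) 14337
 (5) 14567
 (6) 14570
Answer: 5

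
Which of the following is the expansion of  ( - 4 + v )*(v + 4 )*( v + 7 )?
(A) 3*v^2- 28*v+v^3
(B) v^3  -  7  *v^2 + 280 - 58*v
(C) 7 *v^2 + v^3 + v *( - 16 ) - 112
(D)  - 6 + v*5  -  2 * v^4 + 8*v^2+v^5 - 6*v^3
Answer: C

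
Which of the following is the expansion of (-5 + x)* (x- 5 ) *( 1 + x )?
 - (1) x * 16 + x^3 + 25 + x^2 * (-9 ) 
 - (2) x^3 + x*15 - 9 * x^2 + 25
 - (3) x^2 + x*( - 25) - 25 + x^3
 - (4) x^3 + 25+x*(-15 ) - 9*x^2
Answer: 2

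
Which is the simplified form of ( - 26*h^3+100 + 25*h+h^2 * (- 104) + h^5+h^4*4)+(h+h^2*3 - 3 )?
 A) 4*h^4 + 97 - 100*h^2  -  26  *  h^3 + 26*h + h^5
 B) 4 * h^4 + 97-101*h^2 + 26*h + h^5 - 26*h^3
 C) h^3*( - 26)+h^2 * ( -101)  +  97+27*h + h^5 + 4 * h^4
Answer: B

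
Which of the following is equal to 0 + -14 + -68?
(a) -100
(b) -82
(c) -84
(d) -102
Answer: b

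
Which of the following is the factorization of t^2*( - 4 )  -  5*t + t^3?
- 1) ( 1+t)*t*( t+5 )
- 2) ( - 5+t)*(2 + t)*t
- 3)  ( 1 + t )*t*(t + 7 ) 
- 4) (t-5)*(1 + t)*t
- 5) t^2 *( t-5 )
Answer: 4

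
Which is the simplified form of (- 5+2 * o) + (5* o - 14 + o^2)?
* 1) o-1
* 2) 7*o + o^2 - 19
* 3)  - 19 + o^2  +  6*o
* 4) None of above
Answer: 2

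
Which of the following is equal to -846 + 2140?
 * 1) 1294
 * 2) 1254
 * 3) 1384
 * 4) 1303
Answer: 1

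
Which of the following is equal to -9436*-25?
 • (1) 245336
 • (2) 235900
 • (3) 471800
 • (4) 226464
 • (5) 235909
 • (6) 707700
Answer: 2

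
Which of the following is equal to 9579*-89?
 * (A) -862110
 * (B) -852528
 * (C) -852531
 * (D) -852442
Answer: C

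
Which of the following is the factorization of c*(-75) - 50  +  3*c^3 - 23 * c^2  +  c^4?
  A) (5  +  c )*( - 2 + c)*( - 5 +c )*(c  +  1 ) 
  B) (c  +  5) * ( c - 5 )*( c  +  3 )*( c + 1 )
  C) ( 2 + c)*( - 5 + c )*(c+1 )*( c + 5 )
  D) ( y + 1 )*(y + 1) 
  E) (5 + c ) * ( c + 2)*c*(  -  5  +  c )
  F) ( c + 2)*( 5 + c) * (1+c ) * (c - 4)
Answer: C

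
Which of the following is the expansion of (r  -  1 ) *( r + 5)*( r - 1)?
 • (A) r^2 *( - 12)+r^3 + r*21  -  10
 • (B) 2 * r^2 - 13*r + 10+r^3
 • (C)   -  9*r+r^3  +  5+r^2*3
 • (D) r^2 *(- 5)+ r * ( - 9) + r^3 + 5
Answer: C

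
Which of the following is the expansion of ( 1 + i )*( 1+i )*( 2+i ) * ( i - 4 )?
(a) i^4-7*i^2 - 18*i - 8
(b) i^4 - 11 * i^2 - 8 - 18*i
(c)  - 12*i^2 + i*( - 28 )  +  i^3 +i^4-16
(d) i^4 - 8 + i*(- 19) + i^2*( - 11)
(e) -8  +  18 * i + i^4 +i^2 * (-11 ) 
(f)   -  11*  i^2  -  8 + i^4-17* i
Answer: b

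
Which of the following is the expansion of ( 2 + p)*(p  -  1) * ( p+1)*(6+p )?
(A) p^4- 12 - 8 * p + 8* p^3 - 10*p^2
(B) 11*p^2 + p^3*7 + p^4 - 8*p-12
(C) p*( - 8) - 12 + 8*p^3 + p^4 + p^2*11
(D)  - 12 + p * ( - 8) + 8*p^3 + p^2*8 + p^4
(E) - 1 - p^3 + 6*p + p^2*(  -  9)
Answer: C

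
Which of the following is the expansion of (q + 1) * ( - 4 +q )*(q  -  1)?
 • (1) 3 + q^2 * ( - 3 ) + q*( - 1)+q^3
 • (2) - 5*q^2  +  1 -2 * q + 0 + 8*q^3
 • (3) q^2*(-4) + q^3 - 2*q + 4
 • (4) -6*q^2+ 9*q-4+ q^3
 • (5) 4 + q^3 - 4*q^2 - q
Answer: 5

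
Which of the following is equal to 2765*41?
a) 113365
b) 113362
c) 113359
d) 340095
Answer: a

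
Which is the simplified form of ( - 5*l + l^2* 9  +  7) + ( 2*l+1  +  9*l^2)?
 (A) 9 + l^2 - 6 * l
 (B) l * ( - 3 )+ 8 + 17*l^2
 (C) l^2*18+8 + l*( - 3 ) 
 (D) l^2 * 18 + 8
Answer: C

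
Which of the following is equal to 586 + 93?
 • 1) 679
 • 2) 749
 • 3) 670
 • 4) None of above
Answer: 1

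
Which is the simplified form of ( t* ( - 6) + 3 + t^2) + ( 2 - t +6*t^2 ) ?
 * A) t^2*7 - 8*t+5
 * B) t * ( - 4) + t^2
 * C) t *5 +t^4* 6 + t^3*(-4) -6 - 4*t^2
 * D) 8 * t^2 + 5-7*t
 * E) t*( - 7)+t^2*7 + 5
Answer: E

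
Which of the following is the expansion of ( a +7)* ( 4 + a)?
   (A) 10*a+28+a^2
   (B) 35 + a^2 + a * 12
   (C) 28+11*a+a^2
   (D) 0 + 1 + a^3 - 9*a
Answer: C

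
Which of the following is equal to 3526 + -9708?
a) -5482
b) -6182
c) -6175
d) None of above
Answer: b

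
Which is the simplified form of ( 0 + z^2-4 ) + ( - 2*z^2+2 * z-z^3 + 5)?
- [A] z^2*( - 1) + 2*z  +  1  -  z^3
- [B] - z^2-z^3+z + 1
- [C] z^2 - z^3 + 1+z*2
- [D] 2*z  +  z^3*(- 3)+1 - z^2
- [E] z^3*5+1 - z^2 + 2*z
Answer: A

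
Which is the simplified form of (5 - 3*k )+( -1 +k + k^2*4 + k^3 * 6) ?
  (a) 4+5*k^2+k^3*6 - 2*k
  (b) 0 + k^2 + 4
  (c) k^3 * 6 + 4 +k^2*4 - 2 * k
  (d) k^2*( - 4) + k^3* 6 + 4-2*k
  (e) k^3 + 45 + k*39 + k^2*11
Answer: c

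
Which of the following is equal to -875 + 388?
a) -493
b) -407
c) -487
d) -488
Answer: c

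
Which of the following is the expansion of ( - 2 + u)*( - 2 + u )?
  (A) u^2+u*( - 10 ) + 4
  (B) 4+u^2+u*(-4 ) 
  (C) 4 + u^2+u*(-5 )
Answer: B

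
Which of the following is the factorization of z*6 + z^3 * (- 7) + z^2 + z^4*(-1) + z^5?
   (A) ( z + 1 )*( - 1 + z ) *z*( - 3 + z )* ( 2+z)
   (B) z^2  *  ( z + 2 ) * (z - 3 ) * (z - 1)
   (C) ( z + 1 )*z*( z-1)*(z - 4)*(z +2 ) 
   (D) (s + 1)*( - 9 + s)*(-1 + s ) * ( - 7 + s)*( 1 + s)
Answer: A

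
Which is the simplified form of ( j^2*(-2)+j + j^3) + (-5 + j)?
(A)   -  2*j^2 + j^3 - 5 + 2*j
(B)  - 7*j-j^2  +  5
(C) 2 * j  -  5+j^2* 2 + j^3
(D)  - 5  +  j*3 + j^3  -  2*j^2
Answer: A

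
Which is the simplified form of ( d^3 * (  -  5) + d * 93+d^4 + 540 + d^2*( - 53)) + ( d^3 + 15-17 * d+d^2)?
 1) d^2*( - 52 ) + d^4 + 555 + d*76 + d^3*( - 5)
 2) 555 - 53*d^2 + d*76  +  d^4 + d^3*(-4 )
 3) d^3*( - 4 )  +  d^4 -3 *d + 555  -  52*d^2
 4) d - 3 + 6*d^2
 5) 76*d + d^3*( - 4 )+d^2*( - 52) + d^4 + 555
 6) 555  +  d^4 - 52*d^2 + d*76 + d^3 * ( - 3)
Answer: 5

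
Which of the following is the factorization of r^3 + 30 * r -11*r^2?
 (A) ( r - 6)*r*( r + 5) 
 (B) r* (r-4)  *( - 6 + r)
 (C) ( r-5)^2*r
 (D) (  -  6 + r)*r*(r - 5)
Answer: D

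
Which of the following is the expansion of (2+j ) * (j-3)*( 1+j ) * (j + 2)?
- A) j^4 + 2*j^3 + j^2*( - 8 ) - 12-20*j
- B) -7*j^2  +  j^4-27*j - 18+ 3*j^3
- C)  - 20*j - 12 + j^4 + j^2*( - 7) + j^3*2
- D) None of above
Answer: C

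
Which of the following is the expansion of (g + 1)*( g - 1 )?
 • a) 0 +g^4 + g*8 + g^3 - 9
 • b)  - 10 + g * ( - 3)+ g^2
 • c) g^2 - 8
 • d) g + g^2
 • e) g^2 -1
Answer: e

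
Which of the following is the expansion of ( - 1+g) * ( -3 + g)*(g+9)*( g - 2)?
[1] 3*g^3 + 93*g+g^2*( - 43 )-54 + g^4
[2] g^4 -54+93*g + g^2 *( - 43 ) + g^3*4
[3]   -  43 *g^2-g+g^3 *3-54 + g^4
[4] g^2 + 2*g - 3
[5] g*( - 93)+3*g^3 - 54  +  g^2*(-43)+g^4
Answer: 1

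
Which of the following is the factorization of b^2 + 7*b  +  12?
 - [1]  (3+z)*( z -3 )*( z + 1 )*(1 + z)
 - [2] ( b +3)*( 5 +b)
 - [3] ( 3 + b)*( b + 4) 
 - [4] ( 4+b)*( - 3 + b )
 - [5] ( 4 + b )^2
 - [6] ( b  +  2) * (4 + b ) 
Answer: 3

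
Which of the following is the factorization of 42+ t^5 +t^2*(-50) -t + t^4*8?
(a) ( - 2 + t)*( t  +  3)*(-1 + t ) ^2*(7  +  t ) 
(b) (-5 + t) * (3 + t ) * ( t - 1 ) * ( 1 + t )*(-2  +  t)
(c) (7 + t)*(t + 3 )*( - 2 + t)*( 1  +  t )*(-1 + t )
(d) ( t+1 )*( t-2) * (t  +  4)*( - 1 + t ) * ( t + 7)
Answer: c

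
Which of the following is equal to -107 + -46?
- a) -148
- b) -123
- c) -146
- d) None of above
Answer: d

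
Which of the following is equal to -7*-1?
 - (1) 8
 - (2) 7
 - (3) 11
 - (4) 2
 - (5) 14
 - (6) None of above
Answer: 2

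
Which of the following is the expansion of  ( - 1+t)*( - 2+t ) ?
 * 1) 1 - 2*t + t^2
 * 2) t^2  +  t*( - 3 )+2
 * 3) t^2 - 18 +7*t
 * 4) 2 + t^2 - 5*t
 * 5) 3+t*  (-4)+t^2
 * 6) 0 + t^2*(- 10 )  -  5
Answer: 2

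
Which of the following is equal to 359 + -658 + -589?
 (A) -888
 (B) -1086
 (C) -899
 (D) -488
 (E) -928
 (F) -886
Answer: A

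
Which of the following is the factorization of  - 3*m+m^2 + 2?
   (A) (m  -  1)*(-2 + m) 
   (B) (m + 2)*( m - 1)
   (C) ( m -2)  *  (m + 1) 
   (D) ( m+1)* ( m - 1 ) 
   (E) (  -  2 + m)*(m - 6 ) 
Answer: A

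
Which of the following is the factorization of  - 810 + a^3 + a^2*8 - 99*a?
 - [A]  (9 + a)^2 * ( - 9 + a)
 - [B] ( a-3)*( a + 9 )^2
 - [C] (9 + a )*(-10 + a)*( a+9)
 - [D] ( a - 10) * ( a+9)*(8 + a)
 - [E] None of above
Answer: C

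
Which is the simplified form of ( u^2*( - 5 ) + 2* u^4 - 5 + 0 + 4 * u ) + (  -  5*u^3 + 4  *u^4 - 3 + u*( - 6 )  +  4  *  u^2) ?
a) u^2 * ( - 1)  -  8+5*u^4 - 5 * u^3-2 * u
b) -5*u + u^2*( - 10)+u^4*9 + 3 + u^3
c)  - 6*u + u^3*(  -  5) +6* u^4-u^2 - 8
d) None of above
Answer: d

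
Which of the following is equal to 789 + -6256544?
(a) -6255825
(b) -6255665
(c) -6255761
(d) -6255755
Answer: d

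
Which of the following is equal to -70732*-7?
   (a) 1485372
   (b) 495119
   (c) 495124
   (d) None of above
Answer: c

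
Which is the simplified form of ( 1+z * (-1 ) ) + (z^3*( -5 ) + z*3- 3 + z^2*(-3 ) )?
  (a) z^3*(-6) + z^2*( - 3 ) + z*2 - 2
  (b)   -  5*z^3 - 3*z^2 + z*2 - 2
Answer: b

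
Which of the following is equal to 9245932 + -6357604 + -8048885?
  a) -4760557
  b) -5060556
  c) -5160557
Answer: c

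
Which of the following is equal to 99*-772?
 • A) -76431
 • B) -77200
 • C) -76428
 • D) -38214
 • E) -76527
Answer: C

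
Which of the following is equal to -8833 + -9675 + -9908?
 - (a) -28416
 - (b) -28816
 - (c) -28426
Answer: a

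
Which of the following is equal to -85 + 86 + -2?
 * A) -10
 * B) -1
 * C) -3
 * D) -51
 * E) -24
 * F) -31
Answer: B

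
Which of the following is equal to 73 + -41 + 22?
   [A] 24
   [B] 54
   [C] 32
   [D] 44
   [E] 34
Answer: B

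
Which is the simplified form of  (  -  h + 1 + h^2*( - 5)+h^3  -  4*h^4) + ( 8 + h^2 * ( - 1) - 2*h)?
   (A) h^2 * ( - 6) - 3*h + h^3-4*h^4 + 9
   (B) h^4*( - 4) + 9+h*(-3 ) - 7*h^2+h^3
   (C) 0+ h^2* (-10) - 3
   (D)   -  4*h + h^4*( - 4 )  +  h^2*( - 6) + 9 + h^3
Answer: A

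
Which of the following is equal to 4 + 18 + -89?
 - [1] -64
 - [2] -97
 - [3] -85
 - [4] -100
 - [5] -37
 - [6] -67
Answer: 6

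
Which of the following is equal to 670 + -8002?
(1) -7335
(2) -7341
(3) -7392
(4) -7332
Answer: 4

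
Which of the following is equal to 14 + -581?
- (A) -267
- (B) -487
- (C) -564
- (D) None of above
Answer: D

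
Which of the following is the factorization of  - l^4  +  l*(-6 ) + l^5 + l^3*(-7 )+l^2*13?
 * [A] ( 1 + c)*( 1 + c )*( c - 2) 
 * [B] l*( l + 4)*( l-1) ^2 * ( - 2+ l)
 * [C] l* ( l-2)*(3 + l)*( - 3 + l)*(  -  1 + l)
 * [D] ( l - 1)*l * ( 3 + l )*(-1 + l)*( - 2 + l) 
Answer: D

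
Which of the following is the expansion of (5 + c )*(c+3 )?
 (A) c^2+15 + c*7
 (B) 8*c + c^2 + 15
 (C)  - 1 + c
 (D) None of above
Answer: B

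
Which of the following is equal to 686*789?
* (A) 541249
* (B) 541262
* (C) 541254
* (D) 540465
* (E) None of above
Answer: C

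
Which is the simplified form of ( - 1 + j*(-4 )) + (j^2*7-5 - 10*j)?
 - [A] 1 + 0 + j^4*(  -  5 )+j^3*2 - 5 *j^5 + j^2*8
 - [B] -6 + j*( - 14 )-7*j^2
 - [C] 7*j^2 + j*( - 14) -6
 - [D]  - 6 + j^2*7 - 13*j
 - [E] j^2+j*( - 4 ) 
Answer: C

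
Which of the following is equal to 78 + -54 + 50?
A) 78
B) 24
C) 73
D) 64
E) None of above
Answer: E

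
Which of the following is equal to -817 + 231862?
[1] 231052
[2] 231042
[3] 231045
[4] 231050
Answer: 3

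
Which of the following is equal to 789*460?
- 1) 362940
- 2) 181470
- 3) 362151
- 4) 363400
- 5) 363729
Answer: 1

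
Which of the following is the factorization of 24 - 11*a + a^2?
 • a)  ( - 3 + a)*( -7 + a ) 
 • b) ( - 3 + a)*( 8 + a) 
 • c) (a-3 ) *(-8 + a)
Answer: c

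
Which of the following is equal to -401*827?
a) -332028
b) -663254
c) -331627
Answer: c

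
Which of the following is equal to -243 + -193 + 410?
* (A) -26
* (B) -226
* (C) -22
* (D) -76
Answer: A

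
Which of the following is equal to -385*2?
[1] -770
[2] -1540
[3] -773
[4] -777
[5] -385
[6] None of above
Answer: 1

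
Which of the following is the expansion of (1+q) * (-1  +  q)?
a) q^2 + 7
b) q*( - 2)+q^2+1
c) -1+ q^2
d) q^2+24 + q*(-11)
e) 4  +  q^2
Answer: c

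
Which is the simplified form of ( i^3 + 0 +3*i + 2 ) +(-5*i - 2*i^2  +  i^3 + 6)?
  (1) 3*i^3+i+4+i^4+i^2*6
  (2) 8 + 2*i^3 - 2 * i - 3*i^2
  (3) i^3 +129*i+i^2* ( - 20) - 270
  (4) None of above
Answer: 4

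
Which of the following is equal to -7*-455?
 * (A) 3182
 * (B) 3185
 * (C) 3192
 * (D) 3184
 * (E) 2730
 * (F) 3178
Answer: B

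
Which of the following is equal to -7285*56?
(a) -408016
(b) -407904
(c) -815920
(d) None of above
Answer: d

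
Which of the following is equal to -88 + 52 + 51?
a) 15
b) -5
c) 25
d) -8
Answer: a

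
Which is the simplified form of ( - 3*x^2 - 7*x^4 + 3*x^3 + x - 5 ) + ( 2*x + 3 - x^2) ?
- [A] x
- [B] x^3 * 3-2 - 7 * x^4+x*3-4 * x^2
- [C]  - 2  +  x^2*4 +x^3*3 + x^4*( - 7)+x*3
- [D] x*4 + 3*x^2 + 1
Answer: B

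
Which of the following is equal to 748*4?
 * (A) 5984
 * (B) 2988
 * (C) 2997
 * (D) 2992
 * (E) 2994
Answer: D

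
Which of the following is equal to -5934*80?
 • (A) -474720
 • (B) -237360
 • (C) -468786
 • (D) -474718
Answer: A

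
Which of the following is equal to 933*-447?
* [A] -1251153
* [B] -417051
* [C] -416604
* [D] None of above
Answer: B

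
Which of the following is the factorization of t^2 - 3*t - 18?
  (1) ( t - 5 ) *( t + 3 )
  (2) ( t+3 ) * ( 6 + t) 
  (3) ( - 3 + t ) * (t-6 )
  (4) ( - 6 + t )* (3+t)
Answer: 4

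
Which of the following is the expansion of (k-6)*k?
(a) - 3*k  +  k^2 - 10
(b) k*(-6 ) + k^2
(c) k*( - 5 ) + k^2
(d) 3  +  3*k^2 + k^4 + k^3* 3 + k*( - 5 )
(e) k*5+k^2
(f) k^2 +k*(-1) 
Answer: b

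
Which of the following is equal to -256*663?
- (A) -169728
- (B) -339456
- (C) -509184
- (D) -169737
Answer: A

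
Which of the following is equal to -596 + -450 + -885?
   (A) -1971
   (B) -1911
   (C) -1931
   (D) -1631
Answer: C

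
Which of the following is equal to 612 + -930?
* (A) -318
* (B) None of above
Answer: A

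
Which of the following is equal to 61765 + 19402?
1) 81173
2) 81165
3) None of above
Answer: 3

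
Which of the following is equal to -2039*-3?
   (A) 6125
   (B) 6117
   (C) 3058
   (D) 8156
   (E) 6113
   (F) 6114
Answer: B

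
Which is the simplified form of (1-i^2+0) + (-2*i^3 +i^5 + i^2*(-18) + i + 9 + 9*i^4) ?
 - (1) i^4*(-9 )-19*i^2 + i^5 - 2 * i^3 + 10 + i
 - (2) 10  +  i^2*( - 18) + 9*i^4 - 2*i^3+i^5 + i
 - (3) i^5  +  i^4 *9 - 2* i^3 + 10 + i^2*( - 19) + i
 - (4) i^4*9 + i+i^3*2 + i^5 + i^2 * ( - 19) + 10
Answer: 3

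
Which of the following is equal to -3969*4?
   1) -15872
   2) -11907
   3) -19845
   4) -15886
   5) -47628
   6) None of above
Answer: 6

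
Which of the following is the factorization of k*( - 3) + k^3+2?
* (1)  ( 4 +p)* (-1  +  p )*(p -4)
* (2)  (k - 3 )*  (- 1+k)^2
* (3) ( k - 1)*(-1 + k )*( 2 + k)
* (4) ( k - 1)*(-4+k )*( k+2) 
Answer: 3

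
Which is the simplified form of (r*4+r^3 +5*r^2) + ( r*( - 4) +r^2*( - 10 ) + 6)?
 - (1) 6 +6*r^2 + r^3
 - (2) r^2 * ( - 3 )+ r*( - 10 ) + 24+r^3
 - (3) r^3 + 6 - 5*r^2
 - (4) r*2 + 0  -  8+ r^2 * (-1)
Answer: 3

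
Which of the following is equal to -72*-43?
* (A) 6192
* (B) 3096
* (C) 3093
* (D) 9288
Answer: B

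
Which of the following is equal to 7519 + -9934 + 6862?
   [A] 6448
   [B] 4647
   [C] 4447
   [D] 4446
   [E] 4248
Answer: C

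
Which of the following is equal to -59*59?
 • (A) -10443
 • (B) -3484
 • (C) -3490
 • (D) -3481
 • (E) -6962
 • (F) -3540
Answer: D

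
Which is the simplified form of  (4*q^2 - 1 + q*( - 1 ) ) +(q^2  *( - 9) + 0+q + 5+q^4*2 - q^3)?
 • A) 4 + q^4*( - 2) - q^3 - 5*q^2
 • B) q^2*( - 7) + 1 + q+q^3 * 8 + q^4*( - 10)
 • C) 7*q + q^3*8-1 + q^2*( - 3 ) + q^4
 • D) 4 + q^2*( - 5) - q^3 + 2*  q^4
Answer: D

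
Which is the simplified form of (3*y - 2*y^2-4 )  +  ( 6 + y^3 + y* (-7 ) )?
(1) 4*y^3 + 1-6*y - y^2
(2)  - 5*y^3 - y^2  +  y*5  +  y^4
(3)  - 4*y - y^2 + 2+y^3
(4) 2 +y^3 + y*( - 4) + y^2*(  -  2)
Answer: 4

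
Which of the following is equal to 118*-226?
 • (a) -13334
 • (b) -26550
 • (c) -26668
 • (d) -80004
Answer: c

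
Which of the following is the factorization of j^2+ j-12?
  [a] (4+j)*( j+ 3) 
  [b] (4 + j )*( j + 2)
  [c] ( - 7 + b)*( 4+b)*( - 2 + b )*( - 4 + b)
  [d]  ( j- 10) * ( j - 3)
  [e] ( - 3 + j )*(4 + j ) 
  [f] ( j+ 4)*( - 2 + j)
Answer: e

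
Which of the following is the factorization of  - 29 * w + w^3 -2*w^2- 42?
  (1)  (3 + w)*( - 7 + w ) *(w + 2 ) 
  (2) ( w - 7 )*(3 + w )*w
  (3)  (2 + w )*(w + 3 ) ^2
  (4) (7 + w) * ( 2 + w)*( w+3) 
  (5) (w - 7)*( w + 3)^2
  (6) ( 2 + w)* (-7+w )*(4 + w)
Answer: 1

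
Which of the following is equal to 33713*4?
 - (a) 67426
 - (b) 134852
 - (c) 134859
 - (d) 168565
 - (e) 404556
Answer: b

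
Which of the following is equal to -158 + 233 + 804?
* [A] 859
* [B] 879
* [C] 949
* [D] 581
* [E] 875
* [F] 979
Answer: B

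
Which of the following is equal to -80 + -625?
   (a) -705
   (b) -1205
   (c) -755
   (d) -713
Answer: a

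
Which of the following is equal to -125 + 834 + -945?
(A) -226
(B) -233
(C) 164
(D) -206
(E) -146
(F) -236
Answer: F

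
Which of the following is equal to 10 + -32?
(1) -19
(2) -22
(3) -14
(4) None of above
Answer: 2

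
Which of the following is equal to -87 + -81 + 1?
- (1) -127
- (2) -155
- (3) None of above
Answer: 3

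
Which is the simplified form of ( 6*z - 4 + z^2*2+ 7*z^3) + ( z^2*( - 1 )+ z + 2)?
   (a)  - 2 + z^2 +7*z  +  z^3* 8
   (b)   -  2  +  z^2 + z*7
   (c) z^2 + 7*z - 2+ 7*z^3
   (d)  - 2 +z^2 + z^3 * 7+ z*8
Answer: c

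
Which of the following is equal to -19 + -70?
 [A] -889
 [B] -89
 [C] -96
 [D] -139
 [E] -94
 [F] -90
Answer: B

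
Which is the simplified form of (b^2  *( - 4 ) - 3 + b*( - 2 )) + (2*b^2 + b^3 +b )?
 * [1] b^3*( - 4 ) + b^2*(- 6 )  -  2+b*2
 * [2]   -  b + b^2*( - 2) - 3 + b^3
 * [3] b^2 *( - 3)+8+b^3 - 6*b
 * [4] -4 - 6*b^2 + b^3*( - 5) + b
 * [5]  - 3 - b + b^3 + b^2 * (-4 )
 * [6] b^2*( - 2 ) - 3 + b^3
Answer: 2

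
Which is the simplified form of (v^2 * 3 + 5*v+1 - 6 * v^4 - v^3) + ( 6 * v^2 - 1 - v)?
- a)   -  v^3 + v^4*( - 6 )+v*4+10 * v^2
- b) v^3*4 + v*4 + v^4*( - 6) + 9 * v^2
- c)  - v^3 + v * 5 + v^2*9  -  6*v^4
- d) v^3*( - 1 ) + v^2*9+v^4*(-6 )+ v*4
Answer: d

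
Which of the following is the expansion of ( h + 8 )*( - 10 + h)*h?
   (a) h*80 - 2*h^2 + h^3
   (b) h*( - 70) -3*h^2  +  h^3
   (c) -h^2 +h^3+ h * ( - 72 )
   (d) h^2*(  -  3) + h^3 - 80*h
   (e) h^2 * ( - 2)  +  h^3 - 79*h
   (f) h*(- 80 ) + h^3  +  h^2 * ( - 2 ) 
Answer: f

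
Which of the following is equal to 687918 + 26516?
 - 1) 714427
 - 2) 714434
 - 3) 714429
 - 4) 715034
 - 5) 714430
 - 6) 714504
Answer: 2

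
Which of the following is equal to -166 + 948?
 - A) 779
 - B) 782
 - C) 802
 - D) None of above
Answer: B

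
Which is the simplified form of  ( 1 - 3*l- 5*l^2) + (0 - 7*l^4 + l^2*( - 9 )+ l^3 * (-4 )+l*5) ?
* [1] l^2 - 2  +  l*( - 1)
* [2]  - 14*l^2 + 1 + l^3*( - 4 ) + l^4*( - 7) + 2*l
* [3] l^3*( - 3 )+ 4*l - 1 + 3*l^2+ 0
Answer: 2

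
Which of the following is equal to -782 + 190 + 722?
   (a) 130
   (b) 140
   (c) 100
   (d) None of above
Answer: a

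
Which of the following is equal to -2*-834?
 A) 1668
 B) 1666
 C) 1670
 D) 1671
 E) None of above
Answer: A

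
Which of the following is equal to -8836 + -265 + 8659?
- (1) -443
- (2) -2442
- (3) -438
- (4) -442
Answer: 4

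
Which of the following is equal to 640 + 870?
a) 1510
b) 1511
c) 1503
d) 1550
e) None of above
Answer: a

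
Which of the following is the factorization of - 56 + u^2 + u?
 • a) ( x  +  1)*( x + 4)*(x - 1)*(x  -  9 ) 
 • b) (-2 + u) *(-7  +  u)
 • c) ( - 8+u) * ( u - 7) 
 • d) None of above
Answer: d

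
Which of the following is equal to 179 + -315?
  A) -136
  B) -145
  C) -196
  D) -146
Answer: A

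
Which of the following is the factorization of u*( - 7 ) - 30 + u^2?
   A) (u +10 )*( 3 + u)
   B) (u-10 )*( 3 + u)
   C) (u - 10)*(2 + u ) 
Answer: B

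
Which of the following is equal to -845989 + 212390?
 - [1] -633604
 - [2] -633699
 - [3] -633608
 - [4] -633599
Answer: 4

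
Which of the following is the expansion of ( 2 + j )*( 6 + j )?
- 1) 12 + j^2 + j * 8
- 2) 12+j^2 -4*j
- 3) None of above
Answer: 1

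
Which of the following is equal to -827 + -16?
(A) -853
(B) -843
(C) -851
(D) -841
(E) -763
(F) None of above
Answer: B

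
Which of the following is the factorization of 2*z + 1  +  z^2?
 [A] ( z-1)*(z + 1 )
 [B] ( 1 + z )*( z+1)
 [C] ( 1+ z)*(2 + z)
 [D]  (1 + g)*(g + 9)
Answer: B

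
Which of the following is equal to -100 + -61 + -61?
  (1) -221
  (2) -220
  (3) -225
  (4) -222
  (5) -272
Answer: 4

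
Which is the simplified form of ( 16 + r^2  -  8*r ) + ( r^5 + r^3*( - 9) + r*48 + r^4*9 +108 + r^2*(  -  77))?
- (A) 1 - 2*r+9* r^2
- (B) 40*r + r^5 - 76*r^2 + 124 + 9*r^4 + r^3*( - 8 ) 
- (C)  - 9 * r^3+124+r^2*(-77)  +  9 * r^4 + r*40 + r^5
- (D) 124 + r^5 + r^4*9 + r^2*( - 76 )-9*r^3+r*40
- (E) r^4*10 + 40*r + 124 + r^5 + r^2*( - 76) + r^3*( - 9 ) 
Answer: D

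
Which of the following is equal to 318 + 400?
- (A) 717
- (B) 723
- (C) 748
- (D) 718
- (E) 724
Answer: D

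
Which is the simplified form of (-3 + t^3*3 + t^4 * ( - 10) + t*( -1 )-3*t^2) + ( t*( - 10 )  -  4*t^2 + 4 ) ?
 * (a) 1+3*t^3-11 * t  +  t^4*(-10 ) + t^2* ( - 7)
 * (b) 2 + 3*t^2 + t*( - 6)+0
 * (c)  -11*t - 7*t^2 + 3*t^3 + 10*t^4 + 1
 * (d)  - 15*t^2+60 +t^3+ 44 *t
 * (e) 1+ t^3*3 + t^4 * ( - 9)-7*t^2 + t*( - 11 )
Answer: a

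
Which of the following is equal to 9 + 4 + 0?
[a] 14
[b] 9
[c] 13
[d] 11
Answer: c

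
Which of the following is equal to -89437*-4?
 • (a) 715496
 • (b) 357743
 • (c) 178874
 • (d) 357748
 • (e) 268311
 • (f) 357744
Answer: d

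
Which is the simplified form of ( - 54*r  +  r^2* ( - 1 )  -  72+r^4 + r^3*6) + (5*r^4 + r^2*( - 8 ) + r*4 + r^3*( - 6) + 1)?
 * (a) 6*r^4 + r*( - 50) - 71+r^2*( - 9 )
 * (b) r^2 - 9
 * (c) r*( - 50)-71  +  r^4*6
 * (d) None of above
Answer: a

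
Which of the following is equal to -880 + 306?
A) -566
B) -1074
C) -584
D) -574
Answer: D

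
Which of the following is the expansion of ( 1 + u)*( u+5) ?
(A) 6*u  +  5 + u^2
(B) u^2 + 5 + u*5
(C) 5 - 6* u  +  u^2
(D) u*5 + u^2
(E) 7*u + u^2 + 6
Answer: A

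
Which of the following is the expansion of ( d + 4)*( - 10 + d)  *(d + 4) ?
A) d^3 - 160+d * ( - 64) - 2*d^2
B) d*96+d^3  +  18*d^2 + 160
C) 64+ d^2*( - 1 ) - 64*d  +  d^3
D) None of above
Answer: A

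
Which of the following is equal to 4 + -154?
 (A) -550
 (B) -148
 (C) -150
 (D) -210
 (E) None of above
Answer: C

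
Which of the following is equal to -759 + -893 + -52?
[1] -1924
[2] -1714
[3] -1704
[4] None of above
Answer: 3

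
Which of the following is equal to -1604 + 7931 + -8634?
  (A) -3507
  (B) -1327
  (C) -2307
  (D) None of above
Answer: C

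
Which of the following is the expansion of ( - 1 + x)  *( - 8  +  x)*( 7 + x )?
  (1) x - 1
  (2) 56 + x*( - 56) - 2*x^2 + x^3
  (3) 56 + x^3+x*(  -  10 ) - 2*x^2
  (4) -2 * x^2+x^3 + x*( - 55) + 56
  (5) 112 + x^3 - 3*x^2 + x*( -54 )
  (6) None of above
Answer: 4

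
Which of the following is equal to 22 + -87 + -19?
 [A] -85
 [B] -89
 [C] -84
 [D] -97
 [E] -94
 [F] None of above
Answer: C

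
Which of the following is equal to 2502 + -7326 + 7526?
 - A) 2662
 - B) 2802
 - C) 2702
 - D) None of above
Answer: C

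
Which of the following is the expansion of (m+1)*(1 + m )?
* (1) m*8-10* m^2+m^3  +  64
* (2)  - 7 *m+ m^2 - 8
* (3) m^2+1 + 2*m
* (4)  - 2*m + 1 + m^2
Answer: 3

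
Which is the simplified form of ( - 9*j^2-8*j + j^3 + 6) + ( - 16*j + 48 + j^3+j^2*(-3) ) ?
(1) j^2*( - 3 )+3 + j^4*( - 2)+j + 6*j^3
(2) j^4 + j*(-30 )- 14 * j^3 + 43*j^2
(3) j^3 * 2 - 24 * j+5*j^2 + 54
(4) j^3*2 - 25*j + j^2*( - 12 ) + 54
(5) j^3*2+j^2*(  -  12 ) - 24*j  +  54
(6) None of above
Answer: 5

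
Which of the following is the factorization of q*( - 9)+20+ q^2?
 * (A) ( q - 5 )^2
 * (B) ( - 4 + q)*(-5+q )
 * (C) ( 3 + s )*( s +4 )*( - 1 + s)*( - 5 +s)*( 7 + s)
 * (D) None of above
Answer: B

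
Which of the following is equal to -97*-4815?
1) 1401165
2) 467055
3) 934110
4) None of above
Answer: 2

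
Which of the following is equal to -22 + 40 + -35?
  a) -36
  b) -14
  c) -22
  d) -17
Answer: d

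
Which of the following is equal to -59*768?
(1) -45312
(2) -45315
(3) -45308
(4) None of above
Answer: 1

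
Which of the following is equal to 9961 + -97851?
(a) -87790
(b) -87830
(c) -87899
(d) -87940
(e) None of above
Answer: e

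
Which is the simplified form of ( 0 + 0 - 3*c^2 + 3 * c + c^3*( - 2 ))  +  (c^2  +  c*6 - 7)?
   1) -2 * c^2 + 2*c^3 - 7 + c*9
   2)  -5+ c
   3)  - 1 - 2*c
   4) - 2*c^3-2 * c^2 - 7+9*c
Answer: 4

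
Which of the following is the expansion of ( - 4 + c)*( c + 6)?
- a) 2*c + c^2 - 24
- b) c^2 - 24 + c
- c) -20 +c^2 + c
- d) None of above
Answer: a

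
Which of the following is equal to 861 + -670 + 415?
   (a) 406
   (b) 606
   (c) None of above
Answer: b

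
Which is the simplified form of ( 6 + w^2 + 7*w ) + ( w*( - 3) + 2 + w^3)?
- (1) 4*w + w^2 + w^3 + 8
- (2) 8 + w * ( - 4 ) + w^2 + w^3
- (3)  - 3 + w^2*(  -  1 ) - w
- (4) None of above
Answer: 1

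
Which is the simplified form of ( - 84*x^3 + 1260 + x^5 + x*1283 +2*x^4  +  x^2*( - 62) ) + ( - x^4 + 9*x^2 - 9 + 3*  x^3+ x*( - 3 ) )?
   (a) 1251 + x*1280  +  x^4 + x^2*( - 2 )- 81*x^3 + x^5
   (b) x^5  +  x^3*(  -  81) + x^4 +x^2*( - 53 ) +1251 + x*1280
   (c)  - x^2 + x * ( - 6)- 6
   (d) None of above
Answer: b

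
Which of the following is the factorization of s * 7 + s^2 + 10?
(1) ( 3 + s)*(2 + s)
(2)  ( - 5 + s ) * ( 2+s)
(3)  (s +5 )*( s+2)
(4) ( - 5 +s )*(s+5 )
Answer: 3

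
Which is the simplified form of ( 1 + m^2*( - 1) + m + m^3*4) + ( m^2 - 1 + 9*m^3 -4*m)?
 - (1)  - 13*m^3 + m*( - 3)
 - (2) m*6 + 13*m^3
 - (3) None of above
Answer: 3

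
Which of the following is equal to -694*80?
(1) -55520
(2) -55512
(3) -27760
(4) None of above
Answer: 1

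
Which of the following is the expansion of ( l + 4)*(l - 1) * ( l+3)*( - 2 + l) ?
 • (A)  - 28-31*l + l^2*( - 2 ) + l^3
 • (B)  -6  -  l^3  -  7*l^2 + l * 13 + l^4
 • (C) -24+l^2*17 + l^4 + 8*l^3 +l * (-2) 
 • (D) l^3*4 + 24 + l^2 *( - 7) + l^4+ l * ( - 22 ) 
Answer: D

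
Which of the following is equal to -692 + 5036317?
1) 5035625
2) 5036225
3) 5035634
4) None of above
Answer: 1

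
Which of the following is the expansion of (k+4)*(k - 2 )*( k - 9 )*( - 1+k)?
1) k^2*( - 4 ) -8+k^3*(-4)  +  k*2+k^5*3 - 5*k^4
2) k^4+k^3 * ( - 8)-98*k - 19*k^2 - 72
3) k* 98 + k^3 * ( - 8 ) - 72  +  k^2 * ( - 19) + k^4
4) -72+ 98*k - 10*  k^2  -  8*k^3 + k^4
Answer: 3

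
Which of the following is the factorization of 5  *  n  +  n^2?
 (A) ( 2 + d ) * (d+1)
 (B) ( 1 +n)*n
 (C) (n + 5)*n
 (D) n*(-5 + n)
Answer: C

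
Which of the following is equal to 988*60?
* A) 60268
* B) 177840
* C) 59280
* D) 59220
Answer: C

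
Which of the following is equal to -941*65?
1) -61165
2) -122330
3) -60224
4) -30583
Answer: 1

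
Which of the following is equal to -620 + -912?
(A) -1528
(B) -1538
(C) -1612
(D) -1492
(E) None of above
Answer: E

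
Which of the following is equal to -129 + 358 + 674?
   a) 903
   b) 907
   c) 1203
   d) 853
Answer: a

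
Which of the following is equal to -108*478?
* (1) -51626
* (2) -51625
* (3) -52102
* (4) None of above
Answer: 4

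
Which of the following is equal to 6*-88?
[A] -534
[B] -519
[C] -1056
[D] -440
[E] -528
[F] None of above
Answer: E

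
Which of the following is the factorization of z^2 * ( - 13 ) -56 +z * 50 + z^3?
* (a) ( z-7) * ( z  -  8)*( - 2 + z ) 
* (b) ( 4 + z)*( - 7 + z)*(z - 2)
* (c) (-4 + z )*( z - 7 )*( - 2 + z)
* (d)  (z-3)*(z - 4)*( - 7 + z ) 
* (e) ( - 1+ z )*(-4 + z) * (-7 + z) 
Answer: c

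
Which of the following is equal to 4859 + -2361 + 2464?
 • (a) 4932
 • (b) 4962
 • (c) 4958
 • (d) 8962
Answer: b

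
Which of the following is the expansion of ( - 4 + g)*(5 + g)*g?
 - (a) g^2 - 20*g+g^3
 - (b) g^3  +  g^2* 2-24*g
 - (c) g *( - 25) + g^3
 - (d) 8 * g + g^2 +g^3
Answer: a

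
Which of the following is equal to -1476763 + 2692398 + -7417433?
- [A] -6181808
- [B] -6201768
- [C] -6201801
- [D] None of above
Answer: D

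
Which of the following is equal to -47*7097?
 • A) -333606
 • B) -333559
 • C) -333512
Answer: B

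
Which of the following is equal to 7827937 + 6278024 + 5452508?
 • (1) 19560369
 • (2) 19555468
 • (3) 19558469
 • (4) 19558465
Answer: 3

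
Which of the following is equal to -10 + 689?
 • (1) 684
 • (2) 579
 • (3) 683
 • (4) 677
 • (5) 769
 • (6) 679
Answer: 6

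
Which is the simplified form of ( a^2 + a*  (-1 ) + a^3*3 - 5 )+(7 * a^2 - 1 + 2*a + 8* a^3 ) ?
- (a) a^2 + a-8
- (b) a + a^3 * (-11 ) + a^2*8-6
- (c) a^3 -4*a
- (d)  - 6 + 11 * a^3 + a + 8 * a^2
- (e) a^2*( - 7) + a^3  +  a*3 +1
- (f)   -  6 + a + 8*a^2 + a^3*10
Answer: d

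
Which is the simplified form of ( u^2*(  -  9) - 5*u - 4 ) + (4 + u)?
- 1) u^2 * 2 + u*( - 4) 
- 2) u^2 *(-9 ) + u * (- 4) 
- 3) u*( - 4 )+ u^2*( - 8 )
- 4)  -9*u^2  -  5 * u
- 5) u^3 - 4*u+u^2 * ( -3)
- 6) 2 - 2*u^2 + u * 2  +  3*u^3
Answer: 2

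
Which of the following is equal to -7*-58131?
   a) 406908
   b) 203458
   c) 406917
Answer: c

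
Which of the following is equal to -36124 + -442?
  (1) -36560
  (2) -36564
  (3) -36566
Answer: 3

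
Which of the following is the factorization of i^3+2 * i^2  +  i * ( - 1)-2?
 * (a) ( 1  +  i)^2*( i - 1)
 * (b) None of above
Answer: b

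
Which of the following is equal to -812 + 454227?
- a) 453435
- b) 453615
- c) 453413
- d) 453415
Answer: d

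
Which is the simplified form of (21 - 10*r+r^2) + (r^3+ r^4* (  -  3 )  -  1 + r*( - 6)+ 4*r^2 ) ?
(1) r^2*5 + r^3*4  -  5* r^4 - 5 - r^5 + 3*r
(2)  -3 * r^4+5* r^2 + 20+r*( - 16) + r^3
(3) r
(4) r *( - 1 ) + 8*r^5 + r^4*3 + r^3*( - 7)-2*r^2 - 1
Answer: 2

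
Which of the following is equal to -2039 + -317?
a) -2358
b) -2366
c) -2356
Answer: c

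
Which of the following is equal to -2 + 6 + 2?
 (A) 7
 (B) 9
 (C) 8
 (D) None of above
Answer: D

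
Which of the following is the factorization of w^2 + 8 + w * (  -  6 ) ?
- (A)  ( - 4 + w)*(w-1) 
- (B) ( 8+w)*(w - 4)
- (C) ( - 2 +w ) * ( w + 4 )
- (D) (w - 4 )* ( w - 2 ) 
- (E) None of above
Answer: D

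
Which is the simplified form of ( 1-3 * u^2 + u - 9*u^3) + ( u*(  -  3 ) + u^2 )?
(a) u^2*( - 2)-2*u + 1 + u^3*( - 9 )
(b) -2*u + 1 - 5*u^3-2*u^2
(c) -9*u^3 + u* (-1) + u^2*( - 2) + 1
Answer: a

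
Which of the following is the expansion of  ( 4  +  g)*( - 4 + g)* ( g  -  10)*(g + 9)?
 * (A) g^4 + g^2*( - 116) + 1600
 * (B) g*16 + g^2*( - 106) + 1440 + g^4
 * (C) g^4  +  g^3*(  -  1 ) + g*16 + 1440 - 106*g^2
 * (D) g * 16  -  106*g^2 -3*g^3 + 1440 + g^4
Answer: C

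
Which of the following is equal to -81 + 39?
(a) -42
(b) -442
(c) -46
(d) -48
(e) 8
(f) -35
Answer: a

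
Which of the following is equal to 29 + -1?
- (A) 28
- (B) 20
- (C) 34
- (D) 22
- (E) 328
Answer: A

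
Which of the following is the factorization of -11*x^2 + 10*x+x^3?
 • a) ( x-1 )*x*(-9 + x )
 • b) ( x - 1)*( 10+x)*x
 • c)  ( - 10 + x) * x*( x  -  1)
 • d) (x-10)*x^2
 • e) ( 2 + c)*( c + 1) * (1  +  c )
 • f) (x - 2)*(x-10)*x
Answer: c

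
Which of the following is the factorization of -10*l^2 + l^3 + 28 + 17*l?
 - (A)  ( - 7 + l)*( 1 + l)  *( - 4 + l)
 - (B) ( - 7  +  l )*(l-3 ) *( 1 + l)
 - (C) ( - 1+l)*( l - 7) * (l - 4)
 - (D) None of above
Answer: A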